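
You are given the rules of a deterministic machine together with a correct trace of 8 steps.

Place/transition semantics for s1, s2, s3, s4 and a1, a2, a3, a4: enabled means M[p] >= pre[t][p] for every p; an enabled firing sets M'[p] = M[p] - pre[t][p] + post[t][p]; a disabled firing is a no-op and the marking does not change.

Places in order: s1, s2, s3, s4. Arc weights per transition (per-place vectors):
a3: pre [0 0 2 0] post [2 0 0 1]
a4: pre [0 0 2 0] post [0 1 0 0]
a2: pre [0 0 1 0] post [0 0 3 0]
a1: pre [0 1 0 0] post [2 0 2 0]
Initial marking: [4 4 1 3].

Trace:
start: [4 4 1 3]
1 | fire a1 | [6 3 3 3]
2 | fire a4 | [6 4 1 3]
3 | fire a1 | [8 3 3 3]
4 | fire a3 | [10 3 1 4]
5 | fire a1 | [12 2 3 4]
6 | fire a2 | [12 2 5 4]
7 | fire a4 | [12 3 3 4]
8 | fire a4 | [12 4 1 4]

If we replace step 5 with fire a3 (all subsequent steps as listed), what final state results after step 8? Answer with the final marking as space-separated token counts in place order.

10 4 1 4

(re-executing from step 5 with the substitution; state before step 5: [10 3 1 4])
5 | fire a3 | [10 3 1 4]
6 | fire a2 | [10 3 3 4]
7 | fire a4 | [10 4 1 4]
8 | fire a4 | [10 4 1 4]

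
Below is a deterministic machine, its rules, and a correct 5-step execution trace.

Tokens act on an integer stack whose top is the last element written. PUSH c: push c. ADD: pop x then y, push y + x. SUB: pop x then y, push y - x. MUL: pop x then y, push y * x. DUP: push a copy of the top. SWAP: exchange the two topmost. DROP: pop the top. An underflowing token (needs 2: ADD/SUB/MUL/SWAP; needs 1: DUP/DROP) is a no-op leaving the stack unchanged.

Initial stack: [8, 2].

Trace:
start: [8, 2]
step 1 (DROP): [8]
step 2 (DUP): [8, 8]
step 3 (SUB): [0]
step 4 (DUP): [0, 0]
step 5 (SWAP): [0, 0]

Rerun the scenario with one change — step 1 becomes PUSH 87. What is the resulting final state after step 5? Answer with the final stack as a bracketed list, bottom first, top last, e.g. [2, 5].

(re-executing from step 1 with the substitution; state before step 1: [8, 2])
step 1 (PUSH 87): [8, 2, 87]
step 2 (DUP): [8, 2, 87, 87]
step 3 (SUB): [8, 2, 0]
step 4 (DUP): [8, 2, 0, 0]
step 5 (SWAP): [8, 2, 0, 0]

[8, 2, 0, 0]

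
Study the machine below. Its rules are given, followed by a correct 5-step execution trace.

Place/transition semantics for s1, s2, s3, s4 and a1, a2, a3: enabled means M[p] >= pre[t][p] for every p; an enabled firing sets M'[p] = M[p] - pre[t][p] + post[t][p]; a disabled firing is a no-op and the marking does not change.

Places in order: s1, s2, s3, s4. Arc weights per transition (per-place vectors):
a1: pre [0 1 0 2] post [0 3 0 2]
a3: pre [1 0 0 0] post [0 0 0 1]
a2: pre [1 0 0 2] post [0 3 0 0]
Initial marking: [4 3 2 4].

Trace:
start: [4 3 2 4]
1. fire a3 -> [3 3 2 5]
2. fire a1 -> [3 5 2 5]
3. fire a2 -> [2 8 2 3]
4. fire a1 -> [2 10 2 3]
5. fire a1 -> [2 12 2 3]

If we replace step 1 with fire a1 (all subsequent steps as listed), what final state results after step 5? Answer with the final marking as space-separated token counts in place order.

(re-executing from step 1 with the substitution; state before step 1: [4 3 2 4])
1. fire a1 -> [4 5 2 4]
2. fire a1 -> [4 7 2 4]
3. fire a2 -> [3 10 2 2]
4. fire a1 -> [3 12 2 2]
5. fire a1 -> [3 14 2 2]

3 14 2 2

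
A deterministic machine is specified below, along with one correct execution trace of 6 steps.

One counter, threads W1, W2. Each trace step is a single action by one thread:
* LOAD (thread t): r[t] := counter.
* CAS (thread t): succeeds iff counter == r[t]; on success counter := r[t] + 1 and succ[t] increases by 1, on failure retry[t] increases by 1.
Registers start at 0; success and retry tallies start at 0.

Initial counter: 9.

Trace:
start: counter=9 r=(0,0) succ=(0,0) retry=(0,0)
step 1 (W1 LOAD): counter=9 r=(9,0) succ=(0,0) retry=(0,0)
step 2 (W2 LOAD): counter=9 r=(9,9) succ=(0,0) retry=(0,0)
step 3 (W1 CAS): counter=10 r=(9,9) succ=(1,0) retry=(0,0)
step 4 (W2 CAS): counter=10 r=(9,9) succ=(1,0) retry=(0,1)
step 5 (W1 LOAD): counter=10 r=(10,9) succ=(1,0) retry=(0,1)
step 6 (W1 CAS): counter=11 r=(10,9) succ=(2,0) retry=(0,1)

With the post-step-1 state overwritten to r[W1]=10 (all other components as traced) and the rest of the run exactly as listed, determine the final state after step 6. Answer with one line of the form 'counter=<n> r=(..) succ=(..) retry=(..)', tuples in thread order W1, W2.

counter=11 r=(10,9) succ=(1,1) retry=(1,0)

state after step 1 := counter=9 r=(10,0) succ=(0,0) retry=(0,0)
step 2 (W2 LOAD): counter=9 r=(10,9) succ=(0,0) retry=(0,0)
step 3 (W1 CAS): counter=9 r=(10,9) succ=(0,0) retry=(1,0)
step 4 (W2 CAS): counter=10 r=(10,9) succ=(0,1) retry=(1,0)
step 5 (W1 LOAD): counter=10 r=(10,9) succ=(0,1) retry=(1,0)
step 6 (W1 CAS): counter=11 r=(10,9) succ=(1,1) retry=(1,0)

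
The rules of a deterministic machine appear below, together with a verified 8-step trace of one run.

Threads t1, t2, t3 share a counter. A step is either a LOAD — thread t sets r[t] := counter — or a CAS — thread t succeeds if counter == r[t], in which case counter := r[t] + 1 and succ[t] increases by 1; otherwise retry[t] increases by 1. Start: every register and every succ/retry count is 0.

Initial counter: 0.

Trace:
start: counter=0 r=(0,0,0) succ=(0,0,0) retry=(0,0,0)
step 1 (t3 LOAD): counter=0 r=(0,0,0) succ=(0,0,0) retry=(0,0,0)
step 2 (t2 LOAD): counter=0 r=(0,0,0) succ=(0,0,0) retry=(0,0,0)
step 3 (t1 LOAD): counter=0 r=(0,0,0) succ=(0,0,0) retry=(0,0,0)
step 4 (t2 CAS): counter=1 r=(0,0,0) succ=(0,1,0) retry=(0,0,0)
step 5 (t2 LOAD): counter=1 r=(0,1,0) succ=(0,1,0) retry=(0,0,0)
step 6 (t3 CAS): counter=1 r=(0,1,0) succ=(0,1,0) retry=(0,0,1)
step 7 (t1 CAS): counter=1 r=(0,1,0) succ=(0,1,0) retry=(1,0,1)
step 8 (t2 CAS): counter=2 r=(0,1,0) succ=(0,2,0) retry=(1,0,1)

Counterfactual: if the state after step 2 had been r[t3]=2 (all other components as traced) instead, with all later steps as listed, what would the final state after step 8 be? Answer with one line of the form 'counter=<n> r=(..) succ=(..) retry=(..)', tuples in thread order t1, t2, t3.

state after step 2 := counter=0 r=(0,0,2) succ=(0,0,0) retry=(0,0,0)
step 3 (t1 LOAD): counter=0 r=(0,0,2) succ=(0,0,0) retry=(0,0,0)
step 4 (t2 CAS): counter=1 r=(0,0,2) succ=(0,1,0) retry=(0,0,0)
step 5 (t2 LOAD): counter=1 r=(0,1,2) succ=(0,1,0) retry=(0,0,0)
step 6 (t3 CAS): counter=1 r=(0,1,2) succ=(0,1,0) retry=(0,0,1)
step 7 (t1 CAS): counter=1 r=(0,1,2) succ=(0,1,0) retry=(1,0,1)
step 8 (t2 CAS): counter=2 r=(0,1,2) succ=(0,2,0) retry=(1,0,1)

counter=2 r=(0,1,2) succ=(0,2,0) retry=(1,0,1)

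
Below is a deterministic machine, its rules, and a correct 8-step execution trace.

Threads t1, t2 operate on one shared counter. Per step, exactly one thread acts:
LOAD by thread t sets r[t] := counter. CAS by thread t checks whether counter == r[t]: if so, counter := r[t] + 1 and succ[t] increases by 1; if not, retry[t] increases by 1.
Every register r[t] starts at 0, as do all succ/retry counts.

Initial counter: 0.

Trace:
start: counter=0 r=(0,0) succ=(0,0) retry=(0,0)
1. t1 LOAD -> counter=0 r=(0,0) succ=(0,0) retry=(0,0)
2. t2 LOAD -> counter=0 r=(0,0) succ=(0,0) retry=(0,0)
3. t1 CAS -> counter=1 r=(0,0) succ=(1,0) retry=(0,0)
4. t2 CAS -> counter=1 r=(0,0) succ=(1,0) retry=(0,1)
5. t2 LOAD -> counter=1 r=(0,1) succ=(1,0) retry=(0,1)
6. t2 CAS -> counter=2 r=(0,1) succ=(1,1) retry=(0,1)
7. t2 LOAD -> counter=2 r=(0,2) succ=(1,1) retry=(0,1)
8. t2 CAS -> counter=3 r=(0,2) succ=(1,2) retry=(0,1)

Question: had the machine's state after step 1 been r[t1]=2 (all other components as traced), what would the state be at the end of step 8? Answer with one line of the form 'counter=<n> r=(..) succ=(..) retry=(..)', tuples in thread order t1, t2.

state after step 1 := counter=0 r=(2,0) succ=(0,0) retry=(0,0)
2. t2 LOAD -> counter=0 r=(2,0) succ=(0,0) retry=(0,0)
3. t1 CAS -> counter=0 r=(2,0) succ=(0,0) retry=(1,0)
4. t2 CAS -> counter=1 r=(2,0) succ=(0,1) retry=(1,0)
5. t2 LOAD -> counter=1 r=(2,1) succ=(0,1) retry=(1,0)
6. t2 CAS -> counter=2 r=(2,1) succ=(0,2) retry=(1,0)
7. t2 LOAD -> counter=2 r=(2,2) succ=(0,2) retry=(1,0)
8. t2 CAS -> counter=3 r=(2,2) succ=(0,3) retry=(1,0)

counter=3 r=(2,2) succ=(0,3) retry=(1,0)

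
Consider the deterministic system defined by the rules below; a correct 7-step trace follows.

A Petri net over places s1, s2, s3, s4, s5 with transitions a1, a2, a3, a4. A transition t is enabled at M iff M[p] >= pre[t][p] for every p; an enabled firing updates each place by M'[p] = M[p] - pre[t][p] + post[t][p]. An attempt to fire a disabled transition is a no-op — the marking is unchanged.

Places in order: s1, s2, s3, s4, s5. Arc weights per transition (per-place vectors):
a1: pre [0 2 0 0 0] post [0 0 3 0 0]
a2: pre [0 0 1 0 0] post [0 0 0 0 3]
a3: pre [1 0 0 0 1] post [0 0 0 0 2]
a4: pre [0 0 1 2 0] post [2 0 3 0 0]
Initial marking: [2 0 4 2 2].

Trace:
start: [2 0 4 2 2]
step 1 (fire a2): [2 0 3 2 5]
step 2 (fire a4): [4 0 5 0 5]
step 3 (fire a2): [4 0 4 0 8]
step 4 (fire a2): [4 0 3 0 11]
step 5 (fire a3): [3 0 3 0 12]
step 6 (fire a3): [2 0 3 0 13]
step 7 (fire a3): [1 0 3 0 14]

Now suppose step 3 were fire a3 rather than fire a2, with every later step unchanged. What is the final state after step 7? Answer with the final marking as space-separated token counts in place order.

(re-executing from step 3 with the substitution; state before step 3: [4 0 5 0 5])
step 3 (fire a3): [3 0 5 0 6]
step 4 (fire a2): [3 0 4 0 9]
step 5 (fire a3): [2 0 4 0 10]
step 6 (fire a3): [1 0 4 0 11]
step 7 (fire a3): [0 0 4 0 12]

0 0 4 0 12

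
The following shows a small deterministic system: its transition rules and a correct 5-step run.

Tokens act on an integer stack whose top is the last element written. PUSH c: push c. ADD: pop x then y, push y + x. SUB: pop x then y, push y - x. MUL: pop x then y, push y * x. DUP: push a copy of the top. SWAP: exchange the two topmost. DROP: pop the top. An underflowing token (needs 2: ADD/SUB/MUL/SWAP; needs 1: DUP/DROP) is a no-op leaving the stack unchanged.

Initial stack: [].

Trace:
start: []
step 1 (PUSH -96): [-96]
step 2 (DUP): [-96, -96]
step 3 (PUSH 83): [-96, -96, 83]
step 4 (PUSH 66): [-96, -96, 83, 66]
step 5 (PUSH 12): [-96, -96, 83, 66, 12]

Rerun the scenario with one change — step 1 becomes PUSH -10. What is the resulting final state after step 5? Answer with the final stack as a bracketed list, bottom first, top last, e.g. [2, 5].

(re-executing from step 1 with the substitution; state before step 1: [])
step 1 (PUSH -10): [-10]
step 2 (DUP): [-10, -10]
step 3 (PUSH 83): [-10, -10, 83]
step 4 (PUSH 66): [-10, -10, 83, 66]
step 5 (PUSH 12): [-10, -10, 83, 66, 12]

[-10, -10, 83, 66, 12]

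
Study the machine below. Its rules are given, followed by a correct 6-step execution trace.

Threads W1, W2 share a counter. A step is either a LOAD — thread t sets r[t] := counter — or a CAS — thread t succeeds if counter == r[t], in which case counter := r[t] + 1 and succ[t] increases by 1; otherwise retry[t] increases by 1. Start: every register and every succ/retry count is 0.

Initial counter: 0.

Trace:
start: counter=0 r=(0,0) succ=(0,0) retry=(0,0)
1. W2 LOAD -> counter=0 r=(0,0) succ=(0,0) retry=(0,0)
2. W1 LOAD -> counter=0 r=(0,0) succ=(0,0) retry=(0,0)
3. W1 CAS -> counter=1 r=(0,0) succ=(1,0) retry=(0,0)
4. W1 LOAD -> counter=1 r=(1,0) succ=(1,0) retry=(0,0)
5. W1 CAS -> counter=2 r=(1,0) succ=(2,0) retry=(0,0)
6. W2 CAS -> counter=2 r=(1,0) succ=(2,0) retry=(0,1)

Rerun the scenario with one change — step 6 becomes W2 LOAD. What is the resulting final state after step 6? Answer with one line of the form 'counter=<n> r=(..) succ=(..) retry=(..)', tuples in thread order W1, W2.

(re-executing from step 6 with the substitution; state before step 6: counter=2 r=(1,0) succ=(2,0) retry=(0,0))
6. W2 LOAD -> counter=2 r=(1,2) succ=(2,0) retry=(0,0)

counter=2 r=(1,2) succ=(2,0) retry=(0,0)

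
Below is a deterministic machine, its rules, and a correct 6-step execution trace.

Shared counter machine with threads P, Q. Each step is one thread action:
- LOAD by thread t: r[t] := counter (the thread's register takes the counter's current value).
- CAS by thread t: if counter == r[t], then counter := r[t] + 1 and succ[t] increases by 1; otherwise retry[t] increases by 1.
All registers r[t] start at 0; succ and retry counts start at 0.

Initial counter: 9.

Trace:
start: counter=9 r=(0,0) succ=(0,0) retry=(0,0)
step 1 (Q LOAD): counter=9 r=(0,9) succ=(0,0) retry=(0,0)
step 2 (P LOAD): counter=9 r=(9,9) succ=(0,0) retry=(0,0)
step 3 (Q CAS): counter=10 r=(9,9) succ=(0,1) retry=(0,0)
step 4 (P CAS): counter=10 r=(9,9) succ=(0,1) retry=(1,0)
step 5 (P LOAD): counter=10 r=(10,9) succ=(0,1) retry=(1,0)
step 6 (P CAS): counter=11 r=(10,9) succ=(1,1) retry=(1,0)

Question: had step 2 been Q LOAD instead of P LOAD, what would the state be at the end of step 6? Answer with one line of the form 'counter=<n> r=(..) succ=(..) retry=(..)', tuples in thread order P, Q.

(re-executing from step 2 with the substitution; state before step 2: counter=9 r=(0,9) succ=(0,0) retry=(0,0))
step 2 (Q LOAD): counter=9 r=(0,9) succ=(0,0) retry=(0,0)
step 3 (Q CAS): counter=10 r=(0,9) succ=(0,1) retry=(0,0)
step 4 (P CAS): counter=10 r=(0,9) succ=(0,1) retry=(1,0)
step 5 (P LOAD): counter=10 r=(10,9) succ=(0,1) retry=(1,0)
step 6 (P CAS): counter=11 r=(10,9) succ=(1,1) retry=(1,0)

counter=11 r=(10,9) succ=(1,1) retry=(1,0)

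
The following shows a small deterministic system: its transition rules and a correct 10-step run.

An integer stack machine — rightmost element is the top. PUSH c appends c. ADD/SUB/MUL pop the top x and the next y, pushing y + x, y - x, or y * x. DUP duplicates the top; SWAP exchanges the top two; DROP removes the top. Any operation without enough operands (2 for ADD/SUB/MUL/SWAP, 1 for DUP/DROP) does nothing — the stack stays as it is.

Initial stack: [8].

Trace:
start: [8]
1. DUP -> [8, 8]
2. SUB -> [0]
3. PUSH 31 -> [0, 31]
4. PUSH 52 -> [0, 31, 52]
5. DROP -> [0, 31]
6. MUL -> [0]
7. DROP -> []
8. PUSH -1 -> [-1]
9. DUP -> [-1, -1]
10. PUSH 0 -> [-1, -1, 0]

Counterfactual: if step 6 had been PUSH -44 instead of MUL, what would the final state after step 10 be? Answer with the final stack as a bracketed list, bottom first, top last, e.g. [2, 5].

(re-executing from step 6 with the substitution; state before step 6: [0, 31])
6. PUSH -44 -> [0, 31, -44]
7. DROP -> [0, 31]
8. PUSH -1 -> [0, 31, -1]
9. DUP -> [0, 31, -1, -1]
10. PUSH 0 -> [0, 31, -1, -1, 0]

[0, 31, -1, -1, 0]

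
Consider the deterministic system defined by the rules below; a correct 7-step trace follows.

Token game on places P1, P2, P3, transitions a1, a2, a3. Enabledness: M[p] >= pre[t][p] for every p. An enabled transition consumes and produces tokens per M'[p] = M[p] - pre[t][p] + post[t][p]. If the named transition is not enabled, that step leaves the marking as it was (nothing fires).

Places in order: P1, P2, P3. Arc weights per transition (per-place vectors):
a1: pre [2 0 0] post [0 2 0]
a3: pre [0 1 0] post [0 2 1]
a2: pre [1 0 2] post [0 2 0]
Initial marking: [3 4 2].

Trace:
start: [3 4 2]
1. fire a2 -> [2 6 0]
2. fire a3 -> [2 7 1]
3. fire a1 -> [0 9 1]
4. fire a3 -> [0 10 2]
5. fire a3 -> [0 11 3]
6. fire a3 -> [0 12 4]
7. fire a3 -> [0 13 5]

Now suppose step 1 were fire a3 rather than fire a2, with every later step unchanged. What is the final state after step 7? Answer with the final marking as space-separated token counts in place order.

(re-executing from step 1 with the substitution; state before step 1: [3 4 2])
1. fire a3 -> [3 5 3]
2. fire a3 -> [3 6 4]
3. fire a1 -> [1 8 4]
4. fire a3 -> [1 9 5]
5. fire a3 -> [1 10 6]
6. fire a3 -> [1 11 7]
7. fire a3 -> [1 12 8]

1 12 8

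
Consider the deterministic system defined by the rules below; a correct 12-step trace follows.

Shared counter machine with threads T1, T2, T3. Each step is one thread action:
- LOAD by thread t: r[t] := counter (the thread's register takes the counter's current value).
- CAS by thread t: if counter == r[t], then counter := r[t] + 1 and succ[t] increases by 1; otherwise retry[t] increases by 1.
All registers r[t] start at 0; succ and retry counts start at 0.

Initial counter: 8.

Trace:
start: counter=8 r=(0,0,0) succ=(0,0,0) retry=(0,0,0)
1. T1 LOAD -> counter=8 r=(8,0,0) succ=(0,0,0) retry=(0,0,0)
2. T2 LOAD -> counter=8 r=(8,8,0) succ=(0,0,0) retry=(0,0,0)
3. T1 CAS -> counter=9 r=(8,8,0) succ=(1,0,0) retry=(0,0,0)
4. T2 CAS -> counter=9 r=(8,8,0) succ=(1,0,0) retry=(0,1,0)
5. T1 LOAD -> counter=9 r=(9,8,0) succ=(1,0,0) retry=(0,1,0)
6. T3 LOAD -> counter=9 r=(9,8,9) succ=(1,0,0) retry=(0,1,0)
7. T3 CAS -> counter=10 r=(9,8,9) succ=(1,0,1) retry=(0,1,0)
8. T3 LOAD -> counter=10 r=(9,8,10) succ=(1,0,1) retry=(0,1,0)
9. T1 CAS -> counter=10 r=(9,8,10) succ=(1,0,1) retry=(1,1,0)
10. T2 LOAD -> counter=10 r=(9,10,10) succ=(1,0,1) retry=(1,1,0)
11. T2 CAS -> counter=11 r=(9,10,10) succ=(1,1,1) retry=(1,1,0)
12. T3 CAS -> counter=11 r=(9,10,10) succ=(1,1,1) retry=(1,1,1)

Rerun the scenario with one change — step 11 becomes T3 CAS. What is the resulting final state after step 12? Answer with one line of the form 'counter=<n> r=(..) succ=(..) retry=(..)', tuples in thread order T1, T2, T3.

(re-executing from step 11 with the substitution; state before step 11: counter=10 r=(9,10,10) succ=(1,0,1) retry=(1,1,0))
11. T3 CAS -> counter=11 r=(9,10,10) succ=(1,0,2) retry=(1,1,0)
12. T3 CAS -> counter=11 r=(9,10,10) succ=(1,0,2) retry=(1,1,1)

counter=11 r=(9,10,10) succ=(1,0,2) retry=(1,1,1)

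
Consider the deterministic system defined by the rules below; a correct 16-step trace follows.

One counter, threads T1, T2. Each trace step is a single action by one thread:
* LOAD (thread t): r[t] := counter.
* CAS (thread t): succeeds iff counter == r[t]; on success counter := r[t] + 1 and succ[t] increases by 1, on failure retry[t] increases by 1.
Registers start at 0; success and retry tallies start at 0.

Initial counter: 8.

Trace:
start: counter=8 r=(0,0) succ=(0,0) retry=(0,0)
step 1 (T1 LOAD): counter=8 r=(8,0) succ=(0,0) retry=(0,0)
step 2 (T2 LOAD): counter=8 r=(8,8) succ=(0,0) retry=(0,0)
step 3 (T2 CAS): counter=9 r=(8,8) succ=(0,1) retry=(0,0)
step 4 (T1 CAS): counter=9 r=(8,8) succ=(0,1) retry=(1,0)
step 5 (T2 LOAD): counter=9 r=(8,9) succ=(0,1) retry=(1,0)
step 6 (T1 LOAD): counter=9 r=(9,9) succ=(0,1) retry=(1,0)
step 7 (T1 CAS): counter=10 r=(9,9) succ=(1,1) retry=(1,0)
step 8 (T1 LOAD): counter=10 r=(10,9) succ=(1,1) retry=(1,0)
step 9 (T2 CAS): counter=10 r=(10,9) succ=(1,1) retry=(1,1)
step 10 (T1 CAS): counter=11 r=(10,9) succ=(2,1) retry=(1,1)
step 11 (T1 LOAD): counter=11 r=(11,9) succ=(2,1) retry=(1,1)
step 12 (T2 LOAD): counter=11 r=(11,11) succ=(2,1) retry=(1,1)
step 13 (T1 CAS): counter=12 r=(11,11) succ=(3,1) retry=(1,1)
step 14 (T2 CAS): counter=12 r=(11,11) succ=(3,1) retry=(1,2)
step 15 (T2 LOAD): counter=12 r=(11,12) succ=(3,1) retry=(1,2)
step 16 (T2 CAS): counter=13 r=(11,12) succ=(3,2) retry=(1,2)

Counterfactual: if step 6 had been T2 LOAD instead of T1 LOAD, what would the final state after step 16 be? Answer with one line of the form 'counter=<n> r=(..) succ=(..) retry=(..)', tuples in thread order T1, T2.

counter=12 r=(10,11) succ=(1,3) retry=(3,1)

(re-executing from step 6 with the substitution; state before step 6: counter=9 r=(8,9) succ=(0,1) retry=(1,0))
step 6 (T2 LOAD): counter=9 r=(8,9) succ=(0,1) retry=(1,0)
step 7 (T1 CAS): counter=9 r=(8,9) succ=(0,1) retry=(2,0)
step 8 (T1 LOAD): counter=9 r=(9,9) succ=(0,1) retry=(2,0)
step 9 (T2 CAS): counter=10 r=(9,9) succ=(0,2) retry=(2,0)
step 10 (T1 CAS): counter=10 r=(9,9) succ=(0,2) retry=(3,0)
step 11 (T1 LOAD): counter=10 r=(10,9) succ=(0,2) retry=(3,0)
step 12 (T2 LOAD): counter=10 r=(10,10) succ=(0,2) retry=(3,0)
step 13 (T1 CAS): counter=11 r=(10,10) succ=(1,2) retry=(3,0)
step 14 (T2 CAS): counter=11 r=(10,10) succ=(1,2) retry=(3,1)
step 15 (T2 LOAD): counter=11 r=(10,11) succ=(1,2) retry=(3,1)
step 16 (T2 CAS): counter=12 r=(10,11) succ=(1,3) retry=(3,1)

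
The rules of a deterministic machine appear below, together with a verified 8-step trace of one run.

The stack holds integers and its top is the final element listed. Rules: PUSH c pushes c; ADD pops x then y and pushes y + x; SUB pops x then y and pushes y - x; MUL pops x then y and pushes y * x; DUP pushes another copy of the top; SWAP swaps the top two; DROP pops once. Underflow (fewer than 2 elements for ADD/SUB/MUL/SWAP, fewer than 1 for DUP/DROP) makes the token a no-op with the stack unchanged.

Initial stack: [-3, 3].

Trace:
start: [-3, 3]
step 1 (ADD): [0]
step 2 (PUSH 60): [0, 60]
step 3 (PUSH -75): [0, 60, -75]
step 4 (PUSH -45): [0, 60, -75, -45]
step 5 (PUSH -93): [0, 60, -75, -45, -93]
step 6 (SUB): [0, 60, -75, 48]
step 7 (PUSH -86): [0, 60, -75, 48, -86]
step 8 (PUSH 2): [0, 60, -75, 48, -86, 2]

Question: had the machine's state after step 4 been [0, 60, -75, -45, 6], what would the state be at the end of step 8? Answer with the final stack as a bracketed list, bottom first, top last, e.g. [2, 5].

state after step 4 := [0, 60, -75, -45, 6]
step 5 (PUSH -93): [0, 60, -75, -45, 6, -93]
step 6 (SUB): [0, 60, -75, -45, 99]
step 7 (PUSH -86): [0, 60, -75, -45, 99, -86]
step 8 (PUSH 2): [0, 60, -75, -45, 99, -86, 2]

[0, 60, -75, -45, 99, -86, 2]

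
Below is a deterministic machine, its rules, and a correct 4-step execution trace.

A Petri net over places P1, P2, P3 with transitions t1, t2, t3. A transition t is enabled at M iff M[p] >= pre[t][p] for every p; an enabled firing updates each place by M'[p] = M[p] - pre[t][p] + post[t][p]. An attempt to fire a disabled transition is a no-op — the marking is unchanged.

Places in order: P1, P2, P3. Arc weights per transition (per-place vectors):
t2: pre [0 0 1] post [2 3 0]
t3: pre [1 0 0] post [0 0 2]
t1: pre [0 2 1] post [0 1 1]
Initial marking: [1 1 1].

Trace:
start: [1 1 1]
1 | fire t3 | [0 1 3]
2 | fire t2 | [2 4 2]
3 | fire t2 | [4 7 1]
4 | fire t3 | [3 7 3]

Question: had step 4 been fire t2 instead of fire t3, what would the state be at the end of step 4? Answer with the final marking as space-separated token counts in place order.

(re-executing from step 4 with the substitution; state before step 4: [4 7 1])
4 | fire t2 | [6 10 0]

6 10 0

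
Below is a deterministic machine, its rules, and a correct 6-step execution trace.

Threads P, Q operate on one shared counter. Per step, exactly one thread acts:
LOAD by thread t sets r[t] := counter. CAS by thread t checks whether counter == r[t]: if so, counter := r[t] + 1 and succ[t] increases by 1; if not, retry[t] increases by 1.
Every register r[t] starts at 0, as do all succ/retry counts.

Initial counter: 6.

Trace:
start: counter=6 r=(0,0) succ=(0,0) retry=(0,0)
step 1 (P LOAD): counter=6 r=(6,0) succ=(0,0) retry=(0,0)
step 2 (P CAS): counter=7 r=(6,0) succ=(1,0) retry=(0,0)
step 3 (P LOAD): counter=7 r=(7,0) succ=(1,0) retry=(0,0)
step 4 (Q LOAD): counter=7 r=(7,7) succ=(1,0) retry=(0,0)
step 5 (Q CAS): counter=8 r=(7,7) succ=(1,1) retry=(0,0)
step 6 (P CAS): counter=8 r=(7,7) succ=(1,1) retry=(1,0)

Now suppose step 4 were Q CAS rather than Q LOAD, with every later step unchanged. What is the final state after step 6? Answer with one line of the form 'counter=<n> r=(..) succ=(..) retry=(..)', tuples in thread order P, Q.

(re-executing from step 4 with the substitution; state before step 4: counter=7 r=(7,0) succ=(1,0) retry=(0,0))
step 4 (Q CAS): counter=7 r=(7,0) succ=(1,0) retry=(0,1)
step 5 (Q CAS): counter=7 r=(7,0) succ=(1,0) retry=(0,2)
step 6 (P CAS): counter=8 r=(7,0) succ=(2,0) retry=(0,2)

counter=8 r=(7,0) succ=(2,0) retry=(0,2)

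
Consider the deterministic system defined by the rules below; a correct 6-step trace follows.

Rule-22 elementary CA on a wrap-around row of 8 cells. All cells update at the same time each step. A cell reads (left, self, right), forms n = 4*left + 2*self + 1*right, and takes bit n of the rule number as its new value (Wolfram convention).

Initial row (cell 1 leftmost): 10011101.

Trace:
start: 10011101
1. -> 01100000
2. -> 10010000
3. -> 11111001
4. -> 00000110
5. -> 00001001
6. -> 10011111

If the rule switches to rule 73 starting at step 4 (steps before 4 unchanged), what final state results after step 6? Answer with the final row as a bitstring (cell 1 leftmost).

(re-executing steps 4..6 under rule 73; state before step 4: 11111001)
4. -> 00001001
5. -> 01100000
6. -> 01101111

01101111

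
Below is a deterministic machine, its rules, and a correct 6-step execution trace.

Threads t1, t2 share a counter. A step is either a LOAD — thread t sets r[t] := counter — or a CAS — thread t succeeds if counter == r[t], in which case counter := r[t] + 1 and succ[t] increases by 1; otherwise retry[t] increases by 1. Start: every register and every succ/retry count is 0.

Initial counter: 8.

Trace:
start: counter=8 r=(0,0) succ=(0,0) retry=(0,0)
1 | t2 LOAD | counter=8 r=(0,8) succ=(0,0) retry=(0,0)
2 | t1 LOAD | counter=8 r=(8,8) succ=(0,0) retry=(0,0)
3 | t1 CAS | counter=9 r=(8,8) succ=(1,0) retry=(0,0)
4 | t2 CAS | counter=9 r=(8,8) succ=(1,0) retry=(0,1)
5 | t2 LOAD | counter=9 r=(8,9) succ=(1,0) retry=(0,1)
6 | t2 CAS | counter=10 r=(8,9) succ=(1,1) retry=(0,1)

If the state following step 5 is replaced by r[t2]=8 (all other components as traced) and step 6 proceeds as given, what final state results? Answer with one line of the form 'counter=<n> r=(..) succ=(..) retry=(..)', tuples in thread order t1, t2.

state after step 5 := counter=9 r=(8,8) succ=(1,0) retry=(0,1)
6 | t2 CAS | counter=9 r=(8,8) succ=(1,0) retry=(0,2)

counter=9 r=(8,8) succ=(1,0) retry=(0,2)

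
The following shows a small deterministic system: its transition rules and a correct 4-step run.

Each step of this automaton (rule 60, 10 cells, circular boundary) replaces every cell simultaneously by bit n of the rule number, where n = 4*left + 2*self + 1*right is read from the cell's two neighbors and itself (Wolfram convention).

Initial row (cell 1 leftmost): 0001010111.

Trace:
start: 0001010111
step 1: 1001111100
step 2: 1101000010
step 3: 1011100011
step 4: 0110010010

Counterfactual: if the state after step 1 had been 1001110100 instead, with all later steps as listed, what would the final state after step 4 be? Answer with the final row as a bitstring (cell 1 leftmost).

state after step 1 := 1001110100
step 2: 1101001110
step 3: 1011101001
step 4: 0110011101

0110011101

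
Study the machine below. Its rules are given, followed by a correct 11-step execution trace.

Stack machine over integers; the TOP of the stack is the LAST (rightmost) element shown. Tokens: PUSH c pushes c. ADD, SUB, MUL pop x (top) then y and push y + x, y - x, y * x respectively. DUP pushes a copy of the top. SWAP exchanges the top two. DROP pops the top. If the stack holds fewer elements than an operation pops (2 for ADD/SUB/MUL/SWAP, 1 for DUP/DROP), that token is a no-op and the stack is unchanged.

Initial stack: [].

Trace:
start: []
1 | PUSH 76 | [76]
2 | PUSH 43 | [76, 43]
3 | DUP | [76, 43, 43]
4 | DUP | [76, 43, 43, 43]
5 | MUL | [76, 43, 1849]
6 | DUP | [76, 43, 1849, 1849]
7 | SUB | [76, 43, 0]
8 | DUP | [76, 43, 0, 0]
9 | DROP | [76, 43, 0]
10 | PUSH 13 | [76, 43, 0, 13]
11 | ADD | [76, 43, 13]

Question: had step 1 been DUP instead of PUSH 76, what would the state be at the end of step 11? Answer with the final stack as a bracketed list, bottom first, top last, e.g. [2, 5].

[43, 13]

(re-executing from step 1 with the substitution; state before step 1: [])
1 | DUP | []
2 | PUSH 43 | [43]
3 | DUP | [43, 43]
4 | DUP | [43, 43, 43]
5 | MUL | [43, 1849]
6 | DUP | [43, 1849, 1849]
7 | SUB | [43, 0]
8 | DUP | [43, 0, 0]
9 | DROP | [43, 0]
10 | PUSH 13 | [43, 0, 13]
11 | ADD | [43, 13]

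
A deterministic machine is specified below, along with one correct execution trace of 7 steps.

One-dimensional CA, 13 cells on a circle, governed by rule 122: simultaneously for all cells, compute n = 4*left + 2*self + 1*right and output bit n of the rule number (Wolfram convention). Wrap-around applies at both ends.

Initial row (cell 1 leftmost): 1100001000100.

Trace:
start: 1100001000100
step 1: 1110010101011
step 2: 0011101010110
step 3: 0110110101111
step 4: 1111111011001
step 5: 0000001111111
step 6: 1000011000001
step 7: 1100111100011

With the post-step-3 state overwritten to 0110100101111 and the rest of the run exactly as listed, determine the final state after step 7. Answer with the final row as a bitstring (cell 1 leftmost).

1111100000011

state after step 3 := 0110100101111
step 4: 1111011011001
step 5: 0001111111111
step 6: 1011000000001
step 7: 1111100000011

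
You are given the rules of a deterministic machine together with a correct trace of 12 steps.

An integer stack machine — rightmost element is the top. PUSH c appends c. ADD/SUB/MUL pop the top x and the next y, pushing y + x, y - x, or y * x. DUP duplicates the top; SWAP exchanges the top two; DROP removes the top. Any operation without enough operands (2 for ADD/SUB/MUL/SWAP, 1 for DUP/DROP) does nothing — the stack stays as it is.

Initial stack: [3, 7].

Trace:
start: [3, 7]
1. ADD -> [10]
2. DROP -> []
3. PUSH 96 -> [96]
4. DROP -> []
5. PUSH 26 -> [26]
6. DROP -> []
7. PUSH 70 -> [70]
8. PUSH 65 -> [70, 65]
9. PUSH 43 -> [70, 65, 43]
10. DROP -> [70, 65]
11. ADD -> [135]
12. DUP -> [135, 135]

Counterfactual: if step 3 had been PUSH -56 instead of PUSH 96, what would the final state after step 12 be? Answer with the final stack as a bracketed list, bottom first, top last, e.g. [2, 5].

[135, 135]

(re-executing from step 3 with the substitution; state before step 3: [])
3. PUSH -56 -> [-56]
4. DROP -> []
5. PUSH 26 -> [26]
6. DROP -> []
7. PUSH 70 -> [70]
8. PUSH 65 -> [70, 65]
9. PUSH 43 -> [70, 65, 43]
10. DROP -> [70, 65]
11. ADD -> [135]
12. DUP -> [135, 135]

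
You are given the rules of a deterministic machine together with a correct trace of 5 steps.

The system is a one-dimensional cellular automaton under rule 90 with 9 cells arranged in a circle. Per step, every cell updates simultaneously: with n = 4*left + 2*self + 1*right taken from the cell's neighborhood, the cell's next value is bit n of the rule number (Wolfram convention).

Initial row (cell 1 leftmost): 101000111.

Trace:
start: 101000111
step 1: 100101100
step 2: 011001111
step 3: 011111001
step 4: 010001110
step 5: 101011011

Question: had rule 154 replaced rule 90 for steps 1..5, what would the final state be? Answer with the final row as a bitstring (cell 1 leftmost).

(re-executing steps 1..5 under rule 154; state before step 1: 101000111)
step 1: 000101111
step 2: 101001110
step 3: 000111100
step 4: 001111010
step 5: 011110001

011110001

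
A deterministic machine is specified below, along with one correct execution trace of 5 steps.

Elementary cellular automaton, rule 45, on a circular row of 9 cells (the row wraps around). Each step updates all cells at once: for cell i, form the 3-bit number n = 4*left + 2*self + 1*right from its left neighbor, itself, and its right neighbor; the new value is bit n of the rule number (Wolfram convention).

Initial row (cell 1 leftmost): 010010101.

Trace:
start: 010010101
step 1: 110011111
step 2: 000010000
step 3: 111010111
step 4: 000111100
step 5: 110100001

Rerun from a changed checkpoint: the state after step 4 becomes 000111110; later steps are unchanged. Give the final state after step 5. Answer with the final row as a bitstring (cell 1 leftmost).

110100000

state after step 4 := 000111110
step 5: 110100000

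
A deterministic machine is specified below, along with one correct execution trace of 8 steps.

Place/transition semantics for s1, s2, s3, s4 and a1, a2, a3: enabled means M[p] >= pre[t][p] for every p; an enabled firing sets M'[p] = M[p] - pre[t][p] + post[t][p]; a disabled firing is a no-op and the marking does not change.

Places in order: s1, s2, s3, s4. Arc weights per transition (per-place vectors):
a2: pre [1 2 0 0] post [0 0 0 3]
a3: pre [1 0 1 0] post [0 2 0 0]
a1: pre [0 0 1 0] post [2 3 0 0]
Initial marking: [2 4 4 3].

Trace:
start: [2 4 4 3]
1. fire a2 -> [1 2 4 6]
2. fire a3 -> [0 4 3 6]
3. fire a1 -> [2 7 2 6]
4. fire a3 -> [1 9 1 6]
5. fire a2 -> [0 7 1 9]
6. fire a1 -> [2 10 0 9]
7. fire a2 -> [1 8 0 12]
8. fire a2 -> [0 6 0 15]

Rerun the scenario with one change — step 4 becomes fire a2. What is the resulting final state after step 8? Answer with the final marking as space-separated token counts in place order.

0 2 1 18

(re-executing from step 4 with the substitution; state before step 4: [2 7 2 6])
4. fire a2 -> [1 5 2 9]
5. fire a2 -> [0 3 2 12]
6. fire a1 -> [2 6 1 12]
7. fire a2 -> [1 4 1 15]
8. fire a2 -> [0 2 1 18]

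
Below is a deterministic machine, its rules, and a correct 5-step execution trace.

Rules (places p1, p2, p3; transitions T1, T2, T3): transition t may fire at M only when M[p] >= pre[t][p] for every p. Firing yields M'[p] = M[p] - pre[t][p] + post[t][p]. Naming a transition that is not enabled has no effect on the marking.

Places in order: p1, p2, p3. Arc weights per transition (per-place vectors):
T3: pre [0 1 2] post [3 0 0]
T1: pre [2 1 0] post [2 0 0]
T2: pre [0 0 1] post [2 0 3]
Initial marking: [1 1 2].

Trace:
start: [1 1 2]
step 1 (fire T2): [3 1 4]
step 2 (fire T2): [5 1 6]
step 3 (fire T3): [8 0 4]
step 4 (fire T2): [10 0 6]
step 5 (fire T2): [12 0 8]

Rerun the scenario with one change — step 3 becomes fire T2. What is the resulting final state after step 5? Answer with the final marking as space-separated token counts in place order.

(re-executing from step 3 with the substitution; state before step 3: [5 1 6])
step 3 (fire T2): [7 1 8]
step 4 (fire T2): [9 1 10]
step 5 (fire T2): [11 1 12]

11 1 12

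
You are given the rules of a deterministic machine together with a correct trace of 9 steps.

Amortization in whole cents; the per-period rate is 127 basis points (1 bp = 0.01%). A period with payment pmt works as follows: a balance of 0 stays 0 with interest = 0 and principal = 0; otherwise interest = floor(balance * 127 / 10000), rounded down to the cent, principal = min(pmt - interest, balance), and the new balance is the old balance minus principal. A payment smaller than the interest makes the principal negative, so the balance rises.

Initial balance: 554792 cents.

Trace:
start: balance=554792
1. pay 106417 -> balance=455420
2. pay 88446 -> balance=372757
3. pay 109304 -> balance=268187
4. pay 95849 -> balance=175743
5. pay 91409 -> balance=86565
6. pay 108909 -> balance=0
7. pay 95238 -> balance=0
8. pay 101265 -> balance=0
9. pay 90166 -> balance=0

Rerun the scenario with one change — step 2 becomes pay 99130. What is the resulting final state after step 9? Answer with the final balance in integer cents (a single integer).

(re-executing from step 2 with the substitution; state before step 2: balance=455420)
2. pay 99130 -> balance=362073
3. pay 109304 -> balance=257367
4. pay 95849 -> balance=164786
5. pay 91409 -> balance=75469
6. pay 108909 -> balance=0
7. pay 95238 -> balance=0
8. pay 101265 -> balance=0
9. pay 90166 -> balance=0

0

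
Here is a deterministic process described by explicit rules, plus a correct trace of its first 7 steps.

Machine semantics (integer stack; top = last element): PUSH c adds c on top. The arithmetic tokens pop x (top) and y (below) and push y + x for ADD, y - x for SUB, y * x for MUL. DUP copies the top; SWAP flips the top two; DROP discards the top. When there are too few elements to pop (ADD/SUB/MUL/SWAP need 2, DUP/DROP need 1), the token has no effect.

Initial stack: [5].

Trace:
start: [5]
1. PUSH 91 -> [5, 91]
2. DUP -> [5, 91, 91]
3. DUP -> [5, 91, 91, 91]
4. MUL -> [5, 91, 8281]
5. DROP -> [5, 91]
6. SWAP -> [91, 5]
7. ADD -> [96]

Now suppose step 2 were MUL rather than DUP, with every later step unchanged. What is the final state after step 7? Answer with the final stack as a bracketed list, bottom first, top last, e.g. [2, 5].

[]

(re-executing from step 2 with the substitution; state before step 2: [5, 91])
2. MUL -> [455]
3. DUP -> [455, 455]
4. MUL -> [207025]
5. DROP -> []
6. SWAP -> []
7. ADD -> []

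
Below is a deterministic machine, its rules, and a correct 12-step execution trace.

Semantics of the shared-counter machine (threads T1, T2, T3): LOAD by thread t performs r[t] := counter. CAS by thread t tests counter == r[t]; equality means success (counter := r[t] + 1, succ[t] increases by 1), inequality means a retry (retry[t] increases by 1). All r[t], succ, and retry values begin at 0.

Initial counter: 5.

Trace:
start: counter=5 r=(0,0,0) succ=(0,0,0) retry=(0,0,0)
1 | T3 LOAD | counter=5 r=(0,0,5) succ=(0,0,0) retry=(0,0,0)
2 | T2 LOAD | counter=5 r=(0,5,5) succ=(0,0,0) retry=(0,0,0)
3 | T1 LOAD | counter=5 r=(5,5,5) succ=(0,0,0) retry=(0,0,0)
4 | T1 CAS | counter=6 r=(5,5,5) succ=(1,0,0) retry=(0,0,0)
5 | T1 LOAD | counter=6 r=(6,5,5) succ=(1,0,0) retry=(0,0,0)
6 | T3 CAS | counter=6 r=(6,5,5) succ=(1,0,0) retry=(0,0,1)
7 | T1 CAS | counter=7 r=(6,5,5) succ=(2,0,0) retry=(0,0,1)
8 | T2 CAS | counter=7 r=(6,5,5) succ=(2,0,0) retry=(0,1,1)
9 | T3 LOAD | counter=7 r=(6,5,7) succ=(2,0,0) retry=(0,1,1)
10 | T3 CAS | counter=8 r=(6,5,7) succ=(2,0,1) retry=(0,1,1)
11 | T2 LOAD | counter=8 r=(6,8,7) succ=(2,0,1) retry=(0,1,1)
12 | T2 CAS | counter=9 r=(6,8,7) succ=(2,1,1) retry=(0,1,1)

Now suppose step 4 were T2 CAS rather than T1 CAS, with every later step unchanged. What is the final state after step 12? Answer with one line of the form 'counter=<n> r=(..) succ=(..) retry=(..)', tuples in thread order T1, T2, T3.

counter=9 r=(6,8,7) succ=(1,2,1) retry=(0,1,1)

(re-executing from step 4 with the substitution; state before step 4: counter=5 r=(5,5,5) succ=(0,0,0) retry=(0,0,0))
4 | T2 CAS | counter=6 r=(5,5,5) succ=(0,1,0) retry=(0,0,0)
5 | T1 LOAD | counter=6 r=(6,5,5) succ=(0,1,0) retry=(0,0,0)
6 | T3 CAS | counter=6 r=(6,5,5) succ=(0,1,0) retry=(0,0,1)
7 | T1 CAS | counter=7 r=(6,5,5) succ=(1,1,0) retry=(0,0,1)
8 | T2 CAS | counter=7 r=(6,5,5) succ=(1,1,0) retry=(0,1,1)
9 | T3 LOAD | counter=7 r=(6,5,7) succ=(1,1,0) retry=(0,1,1)
10 | T3 CAS | counter=8 r=(6,5,7) succ=(1,1,1) retry=(0,1,1)
11 | T2 LOAD | counter=8 r=(6,8,7) succ=(1,1,1) retry=(0,1,1)
12 | T2 CAS | counter=9 r=(6,8,7) succ=(1,2,1) retry=(0,1,1)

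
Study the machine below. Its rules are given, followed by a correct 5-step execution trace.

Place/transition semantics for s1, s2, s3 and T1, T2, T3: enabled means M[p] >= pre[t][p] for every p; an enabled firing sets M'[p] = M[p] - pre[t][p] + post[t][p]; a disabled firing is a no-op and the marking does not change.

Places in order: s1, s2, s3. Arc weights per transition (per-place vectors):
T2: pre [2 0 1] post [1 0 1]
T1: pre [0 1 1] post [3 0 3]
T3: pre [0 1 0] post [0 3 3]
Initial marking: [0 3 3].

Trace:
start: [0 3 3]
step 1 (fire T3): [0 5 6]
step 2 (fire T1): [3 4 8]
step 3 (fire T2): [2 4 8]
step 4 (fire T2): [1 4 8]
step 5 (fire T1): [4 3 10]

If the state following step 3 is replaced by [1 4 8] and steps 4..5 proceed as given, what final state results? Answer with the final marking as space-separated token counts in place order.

state after step 3 := [1 4 8]
step 4 (fire T2): [1 4 8]
step 5 (fire T1): [4 3 10]

4 3 10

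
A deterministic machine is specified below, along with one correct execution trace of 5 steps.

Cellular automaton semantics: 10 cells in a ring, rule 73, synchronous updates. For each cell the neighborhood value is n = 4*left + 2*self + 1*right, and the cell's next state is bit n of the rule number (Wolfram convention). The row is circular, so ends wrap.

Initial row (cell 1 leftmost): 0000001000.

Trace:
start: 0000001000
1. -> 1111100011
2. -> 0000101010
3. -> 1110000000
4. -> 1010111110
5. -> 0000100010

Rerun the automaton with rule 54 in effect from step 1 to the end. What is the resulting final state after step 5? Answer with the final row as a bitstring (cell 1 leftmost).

1111011101

(re-executing steps 1..5 under rule 54; state before step 1: 0000001000)
1. -> 0000011100
2. -> 0000100010
3. -> 0001110111
4. -> 1010001000
5. -> 1111011101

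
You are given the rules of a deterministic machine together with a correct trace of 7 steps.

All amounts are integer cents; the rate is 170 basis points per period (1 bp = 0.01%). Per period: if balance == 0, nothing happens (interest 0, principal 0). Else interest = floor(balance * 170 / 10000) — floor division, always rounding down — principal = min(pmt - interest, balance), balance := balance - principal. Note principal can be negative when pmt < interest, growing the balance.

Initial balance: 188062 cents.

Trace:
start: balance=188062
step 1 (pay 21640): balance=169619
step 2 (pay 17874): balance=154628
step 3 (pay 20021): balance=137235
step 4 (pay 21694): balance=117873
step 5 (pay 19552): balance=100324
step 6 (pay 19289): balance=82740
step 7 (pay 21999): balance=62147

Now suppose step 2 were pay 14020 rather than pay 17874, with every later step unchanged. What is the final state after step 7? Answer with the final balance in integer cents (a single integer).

(re-executing from step 2 with the substitution; state before step 2: balance=169619)
step 2 (pay 14020): balance=158482
step 3 (pay 20021): balance=141155
step 4 (pay 21694): balance=121860
step 5 (pay 19552): balance=104379
step 6 (pay 19289): balance=86864
step 7 (pay 21999): balance=66341

66341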